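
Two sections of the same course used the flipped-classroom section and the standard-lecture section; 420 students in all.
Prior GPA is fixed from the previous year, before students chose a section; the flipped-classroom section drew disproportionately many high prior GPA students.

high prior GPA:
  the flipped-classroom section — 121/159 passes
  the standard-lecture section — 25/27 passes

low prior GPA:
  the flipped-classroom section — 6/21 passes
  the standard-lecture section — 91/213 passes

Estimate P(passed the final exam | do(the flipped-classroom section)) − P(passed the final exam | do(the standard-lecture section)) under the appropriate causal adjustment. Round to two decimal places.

-0.15

The imbalance in prior GPA band arose from how students were allocated, not from anything the teaching method did; and prior GPA band independently affects the outcome. The pooled gap is confounded — condition on prior GPA band.
Adjusting over the population distribution of prior GPA band: 0.443·(0.761−0.926) + 0.557·(0.286−0.427) = -0.152.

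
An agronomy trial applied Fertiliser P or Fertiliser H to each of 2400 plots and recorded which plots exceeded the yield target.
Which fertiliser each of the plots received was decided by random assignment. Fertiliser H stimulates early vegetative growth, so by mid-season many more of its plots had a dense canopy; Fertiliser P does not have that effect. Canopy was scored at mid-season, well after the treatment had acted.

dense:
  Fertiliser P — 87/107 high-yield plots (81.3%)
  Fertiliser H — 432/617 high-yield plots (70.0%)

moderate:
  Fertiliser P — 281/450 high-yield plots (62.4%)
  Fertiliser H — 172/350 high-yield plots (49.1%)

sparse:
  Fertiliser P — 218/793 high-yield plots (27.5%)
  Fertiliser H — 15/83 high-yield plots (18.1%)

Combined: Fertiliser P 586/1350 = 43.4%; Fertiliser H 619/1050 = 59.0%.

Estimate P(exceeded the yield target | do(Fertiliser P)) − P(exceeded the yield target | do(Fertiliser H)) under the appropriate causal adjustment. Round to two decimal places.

The stratified and pooled comparisons disagree (Fertiliser P wins within each mid-season canopy; Fertiliser H wins overall), so the answer turns on the causal role of mid-season canopy.
Stratifying would compare fertilisers among plots the fertilisers themselves sorted into mid-season canopy groups — a form of selection on an intermediate. The unconditioned pooled rates give the total causal effect.
The causal difference is the pooled difference: 0.434 − 0.590 = -0.155.

-0.16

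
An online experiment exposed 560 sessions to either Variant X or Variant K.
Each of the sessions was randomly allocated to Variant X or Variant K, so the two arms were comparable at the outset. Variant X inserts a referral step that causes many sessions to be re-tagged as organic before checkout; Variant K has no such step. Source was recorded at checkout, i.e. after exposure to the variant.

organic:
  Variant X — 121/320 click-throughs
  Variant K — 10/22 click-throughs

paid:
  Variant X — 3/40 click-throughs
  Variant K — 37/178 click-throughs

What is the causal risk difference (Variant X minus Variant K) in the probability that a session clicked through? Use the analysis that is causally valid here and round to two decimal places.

The stratified and pooled comparisons disagree (Variant K wins within each traffic source; Variant X wins overall), so the answer turns on the causal role of traffic source.
The distribution of traffic source is itself part of what the variant does — it is an intermediate outcome. Holding it fixed would remove that part of the effect; the total effect is the pooled difference.
The causal difference is the pooled difference: 0.344 − 0.235 = +0.109.

+0.11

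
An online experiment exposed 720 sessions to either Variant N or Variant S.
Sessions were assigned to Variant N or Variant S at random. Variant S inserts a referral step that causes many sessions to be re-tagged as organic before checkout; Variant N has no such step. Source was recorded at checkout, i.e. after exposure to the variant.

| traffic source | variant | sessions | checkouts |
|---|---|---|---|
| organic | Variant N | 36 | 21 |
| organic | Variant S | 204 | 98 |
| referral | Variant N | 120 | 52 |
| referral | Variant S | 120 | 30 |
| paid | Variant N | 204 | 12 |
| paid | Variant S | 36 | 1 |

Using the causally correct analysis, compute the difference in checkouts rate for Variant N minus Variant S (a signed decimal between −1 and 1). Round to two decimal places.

The stratified and pooled comparisons disagree (Variant N wins within each traffic source; Variant S wins overall), so the answer turns on the causal role of traffic source.
Traffic source here is a post-treatment variable shaped by the variant; conditioning on it would introduce bias rather than remove it. The overall comparison is the causal one.
The causal difference is the pooled difference: 0.236 − 0.358 = -0.122.

-0.12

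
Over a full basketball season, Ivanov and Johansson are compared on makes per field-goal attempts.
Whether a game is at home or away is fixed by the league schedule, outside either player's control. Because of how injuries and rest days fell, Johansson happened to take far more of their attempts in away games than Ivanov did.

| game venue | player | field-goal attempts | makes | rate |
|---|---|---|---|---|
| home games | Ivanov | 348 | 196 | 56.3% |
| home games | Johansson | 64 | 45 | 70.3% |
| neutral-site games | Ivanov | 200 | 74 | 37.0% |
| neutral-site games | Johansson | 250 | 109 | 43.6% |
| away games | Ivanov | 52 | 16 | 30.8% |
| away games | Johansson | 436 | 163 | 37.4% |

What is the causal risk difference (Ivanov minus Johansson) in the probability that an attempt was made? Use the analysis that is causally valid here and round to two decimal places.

-0.09

The stratified and pooled comparisons disagree (Johansson wins within each game venue; Ivanov wins overall), so the answer turns on the causal role of game venue.
Game venue differs across players for reasons unrelated to any effect of the player itself, and it separately predicts the outcome — a classic confounder. We must compare within game venue levels.
Adjusting over the population distribution of game venue: 0.305·(0.563−0.703) + 0.333·(0.370−0.436) + 0.361·(0.308−0.374) = -0.089.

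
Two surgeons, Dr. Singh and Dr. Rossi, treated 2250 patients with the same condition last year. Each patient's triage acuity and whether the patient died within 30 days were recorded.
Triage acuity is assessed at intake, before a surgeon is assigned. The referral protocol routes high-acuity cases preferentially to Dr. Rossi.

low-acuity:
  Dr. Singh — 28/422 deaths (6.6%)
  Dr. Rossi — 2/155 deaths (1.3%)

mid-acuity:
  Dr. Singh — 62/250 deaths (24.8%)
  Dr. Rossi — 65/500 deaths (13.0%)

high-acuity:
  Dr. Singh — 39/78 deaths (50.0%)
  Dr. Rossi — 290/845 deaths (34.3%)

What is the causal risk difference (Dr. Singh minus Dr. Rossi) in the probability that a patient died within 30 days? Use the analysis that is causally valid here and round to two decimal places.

Within every triage acuity level Dr. Rossi has the lower rate, yet pooled Dr. Singh does — Simpson's reversal.
Triage acuity differs across surgeons for reasons unrelated to any effect of the surgeon itself, and it separately predicts the outcome — a classic confounder. We must compare within triage acuity levels.
Adjusting over the population distribution of triage acuity: 0.256·(0.066−0.013) + 0.333·(0.248−0.130) + 0.410·(0.500−0.343) = +0.117.

+0.12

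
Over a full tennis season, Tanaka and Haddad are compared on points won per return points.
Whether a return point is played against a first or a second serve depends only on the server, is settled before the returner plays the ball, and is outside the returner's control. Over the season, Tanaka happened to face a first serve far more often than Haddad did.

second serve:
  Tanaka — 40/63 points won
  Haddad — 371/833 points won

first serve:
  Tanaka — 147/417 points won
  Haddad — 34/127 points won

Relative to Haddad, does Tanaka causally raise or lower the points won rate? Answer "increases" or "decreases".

Serve type is set before the player has any effect — it is not caused by the player — and it independently drives the outcome. That makes it a confounder, so the causal comparison is within serve type levels.
Within each level — second serve: 63.5% vs 44.5%; first serve: 35.3% vs 26.8% — Tanaka is higher every time.

increases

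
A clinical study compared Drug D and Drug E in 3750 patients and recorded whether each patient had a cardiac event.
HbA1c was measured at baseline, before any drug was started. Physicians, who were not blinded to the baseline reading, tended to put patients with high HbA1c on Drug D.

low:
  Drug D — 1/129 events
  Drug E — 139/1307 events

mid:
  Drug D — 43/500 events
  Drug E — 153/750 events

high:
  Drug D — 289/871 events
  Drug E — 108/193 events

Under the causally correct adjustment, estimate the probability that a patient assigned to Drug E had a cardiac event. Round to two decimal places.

The stratified and pooled comparisons disagree (Drug D wins within each HbA1c; Drug E wins overall), so the answer turns on the causal role of HbA1c.
Here HbA1c is a common cause — it drives both which drug a case falls under and the outcome. The crude comparison mixes populations; the stratum-specific rates are the causally relevant ones.
Standardising Drug E to the population HbA1c mix: 0.383·139/1307 + 0.333·153/750 + 0.284·108/193 = 0.267.

0.27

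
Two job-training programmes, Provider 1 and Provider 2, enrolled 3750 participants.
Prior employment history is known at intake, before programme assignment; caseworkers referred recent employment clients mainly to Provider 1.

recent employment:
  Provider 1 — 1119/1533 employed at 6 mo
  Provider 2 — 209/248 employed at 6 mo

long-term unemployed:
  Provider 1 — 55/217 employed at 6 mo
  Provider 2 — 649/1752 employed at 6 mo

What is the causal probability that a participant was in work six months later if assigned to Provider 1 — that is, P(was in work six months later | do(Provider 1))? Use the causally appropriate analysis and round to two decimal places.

0.48

Within every prior employment history level Provider 2 has the higher rate, yet pooled Provider 1 does — Simpson's reversal.
Here prior employment history is a common cause — it drives both which programme a case falls under and the outcome. The crude comparison mixes populations; the stratum-specific rates are the causally relevant ones.
Standardising Provider 1 to the population prior employment history mix: 0.475·1119/1533 + 0.525·55/217 = 0.480.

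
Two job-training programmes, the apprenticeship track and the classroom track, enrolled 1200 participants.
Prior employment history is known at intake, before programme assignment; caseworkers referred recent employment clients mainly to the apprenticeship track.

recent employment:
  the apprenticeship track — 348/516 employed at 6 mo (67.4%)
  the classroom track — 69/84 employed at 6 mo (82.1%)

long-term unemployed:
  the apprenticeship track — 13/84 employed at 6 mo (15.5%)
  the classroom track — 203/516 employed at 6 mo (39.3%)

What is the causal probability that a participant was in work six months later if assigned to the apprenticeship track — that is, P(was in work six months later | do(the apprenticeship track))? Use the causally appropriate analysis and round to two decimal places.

Prior employment history differs across programmes for reasons unrelated to any effect of the programme itself, and it separately predicts the outcome — a classic confounder. We must compare within prior employment history levels.
Standardising the apprenticeship track to the population prior employment history mix: 0.500·348/516 + 0.500·13/84 = 0.415.

0.41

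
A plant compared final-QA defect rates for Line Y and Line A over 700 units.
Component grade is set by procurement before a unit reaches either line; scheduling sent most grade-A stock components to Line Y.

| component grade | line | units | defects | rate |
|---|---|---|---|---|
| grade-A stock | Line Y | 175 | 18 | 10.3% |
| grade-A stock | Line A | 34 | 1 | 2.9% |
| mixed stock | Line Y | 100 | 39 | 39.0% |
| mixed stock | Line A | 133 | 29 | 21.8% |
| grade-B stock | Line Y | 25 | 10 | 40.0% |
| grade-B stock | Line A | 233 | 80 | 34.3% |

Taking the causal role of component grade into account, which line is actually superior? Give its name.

Line A

Here component grade is a common cause — it drives both which line a case falls under and the outcome. The crude comparison mixes populations; the stratum-specific rates are the causally relevant ones.
Within each level — grade-A stock: 10.3% vs 2.9%; mixed stock: 39.0% vs 21.8%; grade-B stock: 40.0% vs 34.3% — Line A is lower every time.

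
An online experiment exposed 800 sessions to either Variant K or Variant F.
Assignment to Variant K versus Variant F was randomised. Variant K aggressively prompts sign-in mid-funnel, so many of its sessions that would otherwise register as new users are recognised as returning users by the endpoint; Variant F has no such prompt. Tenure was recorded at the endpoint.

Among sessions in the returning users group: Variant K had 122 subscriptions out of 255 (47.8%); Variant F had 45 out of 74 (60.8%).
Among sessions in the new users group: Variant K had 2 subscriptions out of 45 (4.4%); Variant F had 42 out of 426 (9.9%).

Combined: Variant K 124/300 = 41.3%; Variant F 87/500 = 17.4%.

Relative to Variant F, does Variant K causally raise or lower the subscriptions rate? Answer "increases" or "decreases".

Stratifying would compare variants among sessions the variants themselves sorted into user tenure groups — a form of selection on an intermediate. The unconditioned pooled rates give the total causal effect.
Pooled: Variant K 41.3% vs Variant F 17.4%; Variant K is higher overall.

increases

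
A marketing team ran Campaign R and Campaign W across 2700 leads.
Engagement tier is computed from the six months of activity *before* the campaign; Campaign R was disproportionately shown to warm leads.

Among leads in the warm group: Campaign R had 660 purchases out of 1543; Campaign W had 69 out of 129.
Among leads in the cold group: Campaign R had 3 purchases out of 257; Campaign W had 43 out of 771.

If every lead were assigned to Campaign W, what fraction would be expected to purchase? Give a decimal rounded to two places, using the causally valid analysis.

The engagement tier-specific comparison favours Campaign W throughout, but the pooled figures favour Campaign R. The question is whether to condition on engagement tier.
Nothing the campaign does changes engagement tier; the imbalance is an allocation artefact. With engagement tier also predicting the outcome, the pooled figure is confounded, and the within-stratum comparison is the causal one.
Standardising Campaign W to the population engagement tier mix: 0.619·69/129 + 0.381·43/771 = 0.352.

0.35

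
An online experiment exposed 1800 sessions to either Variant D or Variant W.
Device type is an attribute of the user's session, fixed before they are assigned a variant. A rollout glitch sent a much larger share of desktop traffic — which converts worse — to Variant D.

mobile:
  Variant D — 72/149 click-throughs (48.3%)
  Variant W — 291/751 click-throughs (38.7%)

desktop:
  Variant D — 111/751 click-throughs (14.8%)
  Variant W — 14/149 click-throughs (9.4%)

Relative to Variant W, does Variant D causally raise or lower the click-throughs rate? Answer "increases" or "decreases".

increases

The device type-specific comparison favours Variant D throughout, but the pooled figures favour Variant W. The question is whether to condition on device type.
Device type satisfies the back-door criterion: it is not a descendant of the variant, and it blocks the spurious path from variant to outcome. Adjusting for it (i.e., using the within-device type rates) gives the causal effect.
Within each level — mobile: 48.3% vs 38.7%; desktop: 14.8% vs 9.4% — Variant D is higher every time.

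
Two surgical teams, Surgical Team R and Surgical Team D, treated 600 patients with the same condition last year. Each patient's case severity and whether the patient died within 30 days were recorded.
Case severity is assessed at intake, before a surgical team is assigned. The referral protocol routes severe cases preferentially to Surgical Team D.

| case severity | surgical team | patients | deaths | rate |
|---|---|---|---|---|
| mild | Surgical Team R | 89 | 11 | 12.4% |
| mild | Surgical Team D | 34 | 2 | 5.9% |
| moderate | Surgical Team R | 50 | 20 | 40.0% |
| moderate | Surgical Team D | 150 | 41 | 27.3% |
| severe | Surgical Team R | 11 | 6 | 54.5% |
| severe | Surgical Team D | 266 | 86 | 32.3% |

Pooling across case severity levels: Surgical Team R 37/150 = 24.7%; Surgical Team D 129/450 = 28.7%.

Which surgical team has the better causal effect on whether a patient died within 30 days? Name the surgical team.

Surgical Team D

The case severity-specific comparison favours Surgical Team D throughout, but the pooled figures favour Surgical Team R. The question is whether to condition on case severity.
Since case severity is a pre-existing factor (not a product of the surgical team) and it affects the outcome on its own, it is a confounder. The stratified rates, not the pooled rate, identify the causal effect.
Within each level — mild: 12.4% vs 5.9%; moderate: 40.0% vs 27.3%; severe: 54.5% vs 32.3% — Surgical Team D is lower every time.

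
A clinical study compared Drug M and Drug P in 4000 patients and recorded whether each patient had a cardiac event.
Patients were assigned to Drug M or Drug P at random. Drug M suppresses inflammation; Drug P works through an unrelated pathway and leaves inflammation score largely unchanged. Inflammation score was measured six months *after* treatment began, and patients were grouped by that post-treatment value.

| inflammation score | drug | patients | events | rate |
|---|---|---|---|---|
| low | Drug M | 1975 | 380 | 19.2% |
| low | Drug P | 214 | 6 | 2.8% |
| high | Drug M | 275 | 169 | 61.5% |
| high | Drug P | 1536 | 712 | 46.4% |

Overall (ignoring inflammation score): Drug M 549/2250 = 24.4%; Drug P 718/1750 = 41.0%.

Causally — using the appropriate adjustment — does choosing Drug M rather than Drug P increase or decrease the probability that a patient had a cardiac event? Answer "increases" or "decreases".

The stratified and pooled comparisons disagree (Drug P wins within each inflammation score; Drug M wins overall), so the answer turns on the causal role of inflammation score.
Inflammation score here is a post-treatment variable shaped by the drug; conditioning on it would introduce bias rather than remove it. The overall comparison is the causal one.
Pooled: Drug M 24.4% vs Drug P 41.0%; Drug M is lower overall.

decreases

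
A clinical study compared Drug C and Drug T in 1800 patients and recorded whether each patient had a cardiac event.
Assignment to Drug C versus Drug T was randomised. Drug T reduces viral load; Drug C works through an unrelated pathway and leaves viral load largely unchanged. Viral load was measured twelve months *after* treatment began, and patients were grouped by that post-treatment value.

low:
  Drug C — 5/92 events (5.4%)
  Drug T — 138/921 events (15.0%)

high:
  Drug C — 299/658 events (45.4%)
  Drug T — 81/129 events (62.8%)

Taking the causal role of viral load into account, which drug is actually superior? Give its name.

Viral load here is a post-treatment variable shaped by the drug; conditioning on it would introduce bias rather than remove it. The overall comparison is the causal one.
Pooled: Drug C 40.5% vs Drug T 20.9%; Drug T is lower overall.

Drug T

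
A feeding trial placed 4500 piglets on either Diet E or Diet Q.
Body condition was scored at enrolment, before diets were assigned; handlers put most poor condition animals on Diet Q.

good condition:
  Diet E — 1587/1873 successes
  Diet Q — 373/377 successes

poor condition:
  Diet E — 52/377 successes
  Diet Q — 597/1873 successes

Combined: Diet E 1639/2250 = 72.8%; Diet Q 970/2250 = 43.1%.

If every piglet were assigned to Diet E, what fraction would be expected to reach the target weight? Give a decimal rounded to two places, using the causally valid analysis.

0.49

Nothing the diet does changes starting body condition; the imbalance is an allocation artefact. With starting body condition also predicting the outcome, the pooled figure is confounded, and the within-stratum comparison is the causal one.
Standardising Diet E to the population starting body condition mix: 0.500·1587/1873 + 0.500·52/377 = 0.493.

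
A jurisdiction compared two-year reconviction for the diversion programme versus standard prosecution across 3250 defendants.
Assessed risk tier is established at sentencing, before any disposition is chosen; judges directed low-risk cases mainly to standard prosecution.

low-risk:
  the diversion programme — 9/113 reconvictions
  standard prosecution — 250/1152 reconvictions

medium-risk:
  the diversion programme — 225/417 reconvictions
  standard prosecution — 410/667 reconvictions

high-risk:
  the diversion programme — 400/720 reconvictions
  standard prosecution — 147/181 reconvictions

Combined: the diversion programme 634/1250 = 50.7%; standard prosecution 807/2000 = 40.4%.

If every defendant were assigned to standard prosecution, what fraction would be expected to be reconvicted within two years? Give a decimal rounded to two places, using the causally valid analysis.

0.51

The imbalance in assessed risk tier arose from how defendants were allocated, not from anything the disposition did; and assessed risk tier independently affects the outcome. The pooled gap is confounded — condition on assessed risk tier.
Standardising standard prosecution to the population assessed risk tier mix: 0.389·250/1152 + 0.334·410/667 + 0.277·147/181 = 0.515.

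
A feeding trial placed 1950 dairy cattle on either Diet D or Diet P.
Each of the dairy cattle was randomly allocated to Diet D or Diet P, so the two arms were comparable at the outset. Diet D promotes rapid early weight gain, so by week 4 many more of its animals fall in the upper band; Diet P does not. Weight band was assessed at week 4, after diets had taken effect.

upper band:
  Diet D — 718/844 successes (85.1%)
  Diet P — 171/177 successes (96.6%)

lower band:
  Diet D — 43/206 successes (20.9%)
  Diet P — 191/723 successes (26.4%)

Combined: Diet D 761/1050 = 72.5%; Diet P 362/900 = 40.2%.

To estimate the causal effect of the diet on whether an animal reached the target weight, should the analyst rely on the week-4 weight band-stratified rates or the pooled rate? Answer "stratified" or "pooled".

The distribution of week-4 weight band is itself part of what the diet does — it is an intermediate outcome. Holding it fixed would remove that part of the effect; the total effect is the pooled difference.
Pooled: Diet D 72.5% vs Diet P 40.2%; Diet D is higher overall.

pooled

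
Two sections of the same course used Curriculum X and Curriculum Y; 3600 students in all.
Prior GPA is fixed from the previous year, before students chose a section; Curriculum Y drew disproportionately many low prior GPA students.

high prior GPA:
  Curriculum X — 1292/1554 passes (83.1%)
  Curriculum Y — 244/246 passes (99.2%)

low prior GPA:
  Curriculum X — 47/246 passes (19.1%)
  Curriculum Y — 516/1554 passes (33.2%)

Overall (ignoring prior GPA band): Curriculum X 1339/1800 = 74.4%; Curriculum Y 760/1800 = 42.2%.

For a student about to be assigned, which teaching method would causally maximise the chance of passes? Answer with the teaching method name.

The stratified and pooled comparisons disagree (Curriculum Y wins within each prior GPA band; Curriculum X wins overall), so the answer turns on the causal role of prior GPA band.
Here prior GPA band is a common cause — it drives both which teaching method a case falls under and the outcome. The crude comparison mixes populations; the stratum-specific rates are the causally relevant ones.
Within each level — high prior GPA: 83.1% vs 99.2%; low prior GPA: 19.1% vs 33.2% — Curriculum Y is higher every time.

Curriculum Y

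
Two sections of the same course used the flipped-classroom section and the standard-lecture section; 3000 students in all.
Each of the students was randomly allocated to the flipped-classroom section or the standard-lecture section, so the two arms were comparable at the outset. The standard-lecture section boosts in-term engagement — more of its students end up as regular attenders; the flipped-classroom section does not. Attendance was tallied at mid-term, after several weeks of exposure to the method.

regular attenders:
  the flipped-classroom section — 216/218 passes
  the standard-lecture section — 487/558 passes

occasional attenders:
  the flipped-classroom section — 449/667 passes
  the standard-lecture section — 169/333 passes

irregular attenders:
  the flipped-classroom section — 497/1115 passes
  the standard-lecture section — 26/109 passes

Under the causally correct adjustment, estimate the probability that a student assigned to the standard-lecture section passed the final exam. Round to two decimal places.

The stratified and pooled comparisons disagree (the flipped-classroom section wins within each mid-term attendance; the standard-lecture section wins overall), so the answer turns on the causal role of mid-term attendance.
Mid-term attendance here is a post-treatment variable shaped by the teaching method; conditioning on it would introduce bias rather than remove it. The overall comparison is the causal one.
So P(outcome | do(the standard-lecture section)) is just the pooled rate for the standard-lecture section: 682/1000 = 0.682.

0.68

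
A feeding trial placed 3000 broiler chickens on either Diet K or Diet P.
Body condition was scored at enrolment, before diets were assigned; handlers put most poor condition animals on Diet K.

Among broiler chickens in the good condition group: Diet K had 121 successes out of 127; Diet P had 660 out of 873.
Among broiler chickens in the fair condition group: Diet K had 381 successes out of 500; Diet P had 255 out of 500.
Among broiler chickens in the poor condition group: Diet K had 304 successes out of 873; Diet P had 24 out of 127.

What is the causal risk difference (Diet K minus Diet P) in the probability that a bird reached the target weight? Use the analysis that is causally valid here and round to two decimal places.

The stratified and pooled comparisons disagree (Diet K wins within each starting body condition; Diet P wins overall), so the answer turns on the causal role of starting body condition.
Starting body condition satisfies the back-door criterion: it is not a descendant of the diet, and it blocks the spurious path from diet to outcome. Adjusting for it (i.e., using the within-starting body condition rates) gives the causal effect.
Adjusting over the population distribution of starting body condition: 0.333·(0.953−0.756) + 0.333·(0.762−0.510) + 0.333·(0.348−0.189) = +0.203.

+0.20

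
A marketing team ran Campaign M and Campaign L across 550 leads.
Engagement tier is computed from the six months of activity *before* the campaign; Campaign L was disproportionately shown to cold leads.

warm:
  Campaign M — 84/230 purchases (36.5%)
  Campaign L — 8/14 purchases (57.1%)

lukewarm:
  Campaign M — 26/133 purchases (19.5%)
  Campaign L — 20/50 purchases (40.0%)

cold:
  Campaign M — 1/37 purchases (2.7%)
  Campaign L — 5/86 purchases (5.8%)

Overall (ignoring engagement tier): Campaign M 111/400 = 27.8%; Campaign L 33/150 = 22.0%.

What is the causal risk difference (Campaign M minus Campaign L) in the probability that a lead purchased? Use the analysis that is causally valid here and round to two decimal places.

-0.17

Here engagement tier is a common cause — it drives both which campaign a case falls under and the outcome. The crude comparison mixes populations; the stratum-specific rates are the causally relevant ones.
Adjusting over the population distribution of engagement tier: 0.444·(0.365−0.571) + 0.333·(0.195−0.400) + 0.224·(0.027−0.058) = -0.166.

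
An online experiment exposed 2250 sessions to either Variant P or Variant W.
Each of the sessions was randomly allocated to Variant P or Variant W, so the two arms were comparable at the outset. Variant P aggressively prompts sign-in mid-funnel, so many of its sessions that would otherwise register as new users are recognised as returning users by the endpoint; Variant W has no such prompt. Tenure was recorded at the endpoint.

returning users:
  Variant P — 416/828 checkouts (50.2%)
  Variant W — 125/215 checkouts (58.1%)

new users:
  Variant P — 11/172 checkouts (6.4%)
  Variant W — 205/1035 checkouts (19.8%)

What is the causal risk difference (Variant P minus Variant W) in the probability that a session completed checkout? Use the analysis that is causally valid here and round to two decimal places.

+0.16

User tenure is recorded after the variant and is itself shifted by it — it sits on the causal path from variant to outcome. Conditioning on a mediator would strip out part of the effect we want; the pooled comparison gives the total causal effect.
The causal difference is the pooled difference: 0.427 − 0.264 = +0.163.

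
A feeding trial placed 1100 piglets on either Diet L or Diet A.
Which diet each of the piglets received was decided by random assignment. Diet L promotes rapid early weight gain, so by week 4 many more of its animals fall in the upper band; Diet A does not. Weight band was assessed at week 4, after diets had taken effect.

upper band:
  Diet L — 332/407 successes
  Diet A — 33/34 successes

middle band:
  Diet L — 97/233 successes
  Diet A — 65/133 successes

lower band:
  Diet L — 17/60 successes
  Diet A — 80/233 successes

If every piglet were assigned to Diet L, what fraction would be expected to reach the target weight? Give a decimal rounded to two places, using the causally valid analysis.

Stratifying would compare diets among piglets the diets themselves sorted into week-4 weight band groups — a form of selection on an intermediate. The unconditioned pooled rates give the total causal effect.
So P(outcome | do(Diet L)) is just the pooled rate for Diet L: 446/700 = 0.637.

0.64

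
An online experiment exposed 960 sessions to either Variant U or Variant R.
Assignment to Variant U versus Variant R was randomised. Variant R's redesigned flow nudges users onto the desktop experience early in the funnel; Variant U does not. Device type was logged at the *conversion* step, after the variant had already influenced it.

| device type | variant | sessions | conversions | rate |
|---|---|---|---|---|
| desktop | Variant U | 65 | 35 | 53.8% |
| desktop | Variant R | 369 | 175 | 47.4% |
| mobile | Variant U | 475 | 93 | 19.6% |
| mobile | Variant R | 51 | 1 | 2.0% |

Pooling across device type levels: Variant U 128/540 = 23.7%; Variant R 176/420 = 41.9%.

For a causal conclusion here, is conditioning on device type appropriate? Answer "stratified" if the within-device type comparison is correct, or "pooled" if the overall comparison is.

The stratified and pooled comparisons disagree (Variant U wins within each device type; Variant R wins overall), so the answer turns on the causal role of device type.
The distribution of device type is itself part of what the variant does — it is an intermediate outcome. Holding it fixed would remove that part of the effect; the total effect is the pooled difference.
Pooled: Variant U 23.7% vs Variant R 41.9%; Variant R is higher overall.

pooled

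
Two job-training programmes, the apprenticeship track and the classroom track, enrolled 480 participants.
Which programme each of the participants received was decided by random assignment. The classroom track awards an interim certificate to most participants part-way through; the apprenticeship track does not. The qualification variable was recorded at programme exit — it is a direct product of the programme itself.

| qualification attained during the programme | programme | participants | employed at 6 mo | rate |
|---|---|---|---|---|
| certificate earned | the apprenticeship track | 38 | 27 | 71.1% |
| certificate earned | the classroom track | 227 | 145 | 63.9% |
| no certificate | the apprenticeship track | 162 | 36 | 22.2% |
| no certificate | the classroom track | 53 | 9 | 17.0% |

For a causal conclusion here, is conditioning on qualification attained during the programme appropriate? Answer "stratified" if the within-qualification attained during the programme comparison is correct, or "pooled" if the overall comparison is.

The qualification attained during the programme-specific comparison favours the apprenticeship track throughout, but the pooled figures favour the classroom track. The question is whether to condition on qualification attained during the programme.
The distribution of qualification attained during the programme is itself part of what the programme does — it is an intermediate outcome. Holding it fixed would remove that part of the effect; the total effect is the pooled difference.
Pooled: the apprenticeship track 31.5% vs the classroom track 55.0%; the classroom track is higher overall.

pooled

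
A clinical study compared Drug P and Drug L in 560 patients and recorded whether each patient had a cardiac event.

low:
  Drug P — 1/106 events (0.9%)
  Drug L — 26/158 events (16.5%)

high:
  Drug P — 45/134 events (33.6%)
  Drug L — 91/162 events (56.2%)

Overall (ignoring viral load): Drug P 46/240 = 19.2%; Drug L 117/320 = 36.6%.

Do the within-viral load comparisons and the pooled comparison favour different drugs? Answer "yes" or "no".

no

Within each viral load level (low 0.9% vs 16.5%; high 33.6% vs 56.2%), Drug P has the lower rate every time. Pooled: 19.2% vs 36.6% — Drug P has the lower rate overall. They agree.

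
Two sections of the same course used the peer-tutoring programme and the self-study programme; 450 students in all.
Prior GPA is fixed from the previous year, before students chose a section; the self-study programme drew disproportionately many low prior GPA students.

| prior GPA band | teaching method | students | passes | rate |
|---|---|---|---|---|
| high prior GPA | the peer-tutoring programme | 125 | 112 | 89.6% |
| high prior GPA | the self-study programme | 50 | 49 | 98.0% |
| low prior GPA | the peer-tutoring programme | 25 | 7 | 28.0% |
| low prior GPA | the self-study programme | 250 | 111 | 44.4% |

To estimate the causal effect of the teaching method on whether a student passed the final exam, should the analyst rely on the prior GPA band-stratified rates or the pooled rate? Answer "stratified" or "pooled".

stratified

Prior GPA band is set before the teaching method has any effect — it is not caused by the teaching method — and it independently drives the outcome. That makes it a confounder, so the causal comparison is within prior GPA band levels.
Within each level — high prior GPA: 89.6% vs 98.0%; low prior GPA: 28.0% vs 44.4% — the self-study programme is higher every time.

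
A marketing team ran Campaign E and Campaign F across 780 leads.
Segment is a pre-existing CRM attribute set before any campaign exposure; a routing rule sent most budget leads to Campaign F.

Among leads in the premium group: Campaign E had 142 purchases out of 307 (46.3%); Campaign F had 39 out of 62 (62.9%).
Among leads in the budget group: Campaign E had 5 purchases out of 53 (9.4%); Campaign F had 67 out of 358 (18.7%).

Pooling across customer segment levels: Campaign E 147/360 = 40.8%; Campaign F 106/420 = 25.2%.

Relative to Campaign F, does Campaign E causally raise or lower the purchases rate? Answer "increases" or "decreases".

decreases

Campaign F is higher inside every customer segment stratum but Campaign E is higher in aggregate. Whether to stratify depends on how customer segment relates to the campaign.
Customer segment differs across campaigns for reasons unrelated to any effect of the campaign itself, and it separately predicts the outcome — a classic confounder. We must compare within customer segment levels.
Within each level — premium: 46.3% vs 62.9%; budget: 9.4% vs 18.7% — Campaign F is higher every time.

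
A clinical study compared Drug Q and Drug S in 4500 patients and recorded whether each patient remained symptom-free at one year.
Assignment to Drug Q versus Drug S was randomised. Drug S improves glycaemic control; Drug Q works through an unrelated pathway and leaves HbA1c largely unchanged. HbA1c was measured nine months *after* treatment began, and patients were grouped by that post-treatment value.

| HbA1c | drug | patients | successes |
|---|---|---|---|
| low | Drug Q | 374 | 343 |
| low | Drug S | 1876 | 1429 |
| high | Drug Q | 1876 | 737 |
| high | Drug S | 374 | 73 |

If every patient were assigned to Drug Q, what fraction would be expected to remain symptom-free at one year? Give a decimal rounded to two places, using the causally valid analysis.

0.48

HbA1c is downstream of the drug. One should not condition on a consequence of treatment, so the overall rates are the right comparison.
So P(outcome | do(Drug Q)) is just the pooled rate for Drug Q: 1080/2250 = 0.480.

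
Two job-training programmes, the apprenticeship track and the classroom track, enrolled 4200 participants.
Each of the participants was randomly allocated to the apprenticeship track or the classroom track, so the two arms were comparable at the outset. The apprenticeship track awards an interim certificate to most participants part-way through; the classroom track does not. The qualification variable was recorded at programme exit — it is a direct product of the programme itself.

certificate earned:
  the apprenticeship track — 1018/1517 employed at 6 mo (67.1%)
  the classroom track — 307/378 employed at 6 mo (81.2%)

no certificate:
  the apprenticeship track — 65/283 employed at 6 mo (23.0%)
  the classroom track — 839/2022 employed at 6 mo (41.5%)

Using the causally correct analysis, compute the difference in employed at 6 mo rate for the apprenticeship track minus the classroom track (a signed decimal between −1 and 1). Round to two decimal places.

Because the programme influences qualification attained during the programme, qualification attained during the programme is a post-treatment mediator, not a confounder. Stratifying on it would bias the estimate; the causal effect is the crude pooled difference.
The causal difference is the pooled difference: 0.602 − 0.477 = +0.124.

+0.12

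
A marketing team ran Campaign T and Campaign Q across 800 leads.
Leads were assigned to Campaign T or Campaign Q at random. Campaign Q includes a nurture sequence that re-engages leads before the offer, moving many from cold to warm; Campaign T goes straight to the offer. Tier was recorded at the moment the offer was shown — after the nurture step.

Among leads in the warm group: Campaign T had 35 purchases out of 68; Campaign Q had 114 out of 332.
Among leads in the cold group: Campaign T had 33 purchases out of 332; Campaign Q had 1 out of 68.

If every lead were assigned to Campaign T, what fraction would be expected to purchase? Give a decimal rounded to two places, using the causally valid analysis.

0.17

Engagement tier is recorded after the campaign and is itself shifted by it — it sits on the causal path from campaign to outcome. Conditioning on a mediator would strip out part of the effect we want; the pooled comparison gives the total causal effect.
So P(outcome | do(Campaign T)) is just the pooled rate for Campaign T: 68/400 = 0.170.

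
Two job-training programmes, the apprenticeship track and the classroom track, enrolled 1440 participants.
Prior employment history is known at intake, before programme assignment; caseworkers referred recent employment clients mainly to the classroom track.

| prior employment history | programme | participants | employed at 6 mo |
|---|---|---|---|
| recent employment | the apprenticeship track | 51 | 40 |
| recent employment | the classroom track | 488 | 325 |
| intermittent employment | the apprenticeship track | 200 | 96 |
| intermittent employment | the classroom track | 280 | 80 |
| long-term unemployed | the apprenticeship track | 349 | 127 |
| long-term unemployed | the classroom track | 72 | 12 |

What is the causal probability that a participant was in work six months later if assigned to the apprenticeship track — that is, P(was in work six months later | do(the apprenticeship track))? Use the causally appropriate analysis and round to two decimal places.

0.56

Prior employment history is set before the programme has any effect — it is not caused by the programme — and it independently drives the outcome. That makes it a confounder, so the causal comparison is within prior employment history levels.
Standardising the apprenticeship track to the population prior employment history mix: 0.374·40/51 + 0.333·96/200 + 0.292·127/349 = 0.560.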